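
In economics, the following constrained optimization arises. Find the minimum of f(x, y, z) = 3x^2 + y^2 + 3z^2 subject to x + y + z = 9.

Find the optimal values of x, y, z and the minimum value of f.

Using Lagrange multipliers on f = 3x^2 + y^2 + 3z^2 with constraint x + y + z = 9:
Conditions: 2*3*x = lambda, 2*1*y = lambda, 2*3*z = lambda
So x = lambda/6, y = lambda/2, z = lambda/6
Substituting into constraint: lambda * (5/6) = 9
lambda = 54/5
x = 9/5, y = 27/5, z = 9/5
Minimum value = 243/5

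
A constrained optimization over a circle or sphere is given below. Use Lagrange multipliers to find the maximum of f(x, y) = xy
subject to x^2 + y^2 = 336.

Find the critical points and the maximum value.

Lagrange conditions: y = 2*lambda*x and x = 2*lambda*y
If x = 0 then y = 0, violating the constraint, so x, y != 0.
Dividing: y/x = x/y => x^2 = y^2 => y = x or y = -x
Constraint: 2x^2 = 336 => x^2 = 168 => x = +/-sqrt(168)
Critical points: (sqrt(168), sqrt(168)), (-sqrt(168), -sqrt(168)), (sqrt(168), -sqrt(168)), (-sqrt(168), sqrt(168))
  y = x:  xy = x^2 = 168  at (sqrt(168), sqrt(168)) and (-sqrt(168), -sqrt(168))
  y = -x: xy = -x^2 = -168 at (sqrt(168), -sqrt(168)) and (-sqrt(168), sqrt(168))
Maximum xy = 168 at (sqrt(168), sqrt(168)) and (-sqrt(168), -sqrt(168))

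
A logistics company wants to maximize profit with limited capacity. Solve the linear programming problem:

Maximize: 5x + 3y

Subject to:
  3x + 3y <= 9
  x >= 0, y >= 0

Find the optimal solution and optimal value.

The feasible region has vertices at [(0, 0), (3, 0), (0, 3)].
Checking objective 5x + 3y at each vertex:
  (0, 0): 5*0 + 3*0 = 0
  (3, 0): 5*3 + 3*0 = 15
  (0, 3): 5*0 + 3*3 = 9
Maximum is 15 at (3, 0).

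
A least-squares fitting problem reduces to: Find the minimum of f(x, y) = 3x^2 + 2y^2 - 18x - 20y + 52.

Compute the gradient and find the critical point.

f(x,y) = 3x^2 + 2y^2 - 18x - 20y + 52
df/dx = 6x + (-18) = 0  =>  x = 3
df/dy = 4y + (-20) = 0  =>  y = 5
f(3, 5) = 3*(3)^2 + 2*(5)^2 + -18*(3) + -20*(5) + 52 = -25
Hessian is diagonal with entries 6, 4 > 0, so this is a minimum.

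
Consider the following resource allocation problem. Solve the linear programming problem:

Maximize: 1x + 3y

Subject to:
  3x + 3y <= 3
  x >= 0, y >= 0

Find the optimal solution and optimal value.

The feasible region has vertices at [(0, 0), (1, 0), (0, 1)].
Checking objective 1x + 3y at each vertex:
  (0, 0): 1*0 + 3*0 = 0
  (1, 0): 1*1 + 3*0 = 1
  (0, 1): 1*0 + 3*1 = 3
Maximum is 3 at (0, 1).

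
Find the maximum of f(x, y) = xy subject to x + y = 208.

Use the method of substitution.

Substitute y = 208 - x into f(x,y) = xy:
g(x) = x(208 - x) = 208x - x^2
g'(x) = 208 - 2x = 0  =>  x = 104
y = 208 - 104 = 104
Maximum value = 104 * 104 = 10816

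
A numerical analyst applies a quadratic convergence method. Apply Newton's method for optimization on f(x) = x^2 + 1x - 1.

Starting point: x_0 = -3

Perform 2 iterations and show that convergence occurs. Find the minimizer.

f(x) = x^2 + 1x - 1, f'(x) = 2x + (1), f''(x) = 2
Step 1: f'(-3) = -5, x_1 = -3 - -5/2 = -1/2
Step 2: f'(-1/2) = 0, x_2 = -1/2 (converged)
Newton's method converges in 1 step for quadratics.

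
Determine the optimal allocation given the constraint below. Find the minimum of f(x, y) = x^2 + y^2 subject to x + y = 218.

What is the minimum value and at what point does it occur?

Substitute y = 218 - x into f(x,y) = x^2 + y^2:
g(x) = x^2 + (218 - x)^2 = 2x^2 - 436x + 47524
g'(x) = 4x - 436 = 0  =>  x = 109
y = 218 - 109 = 109
Minimum value = 109^2 + 109^2 = 23762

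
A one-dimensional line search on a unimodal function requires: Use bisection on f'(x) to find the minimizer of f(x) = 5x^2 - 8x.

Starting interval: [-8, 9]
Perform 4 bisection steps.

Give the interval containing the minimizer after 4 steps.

Finding critical point of f(x) = 5x^2 - 8x using bisection on f'(x) = 10x + -8.
f'(x) = 0 when x = 4/5.
Starting interval: [-8, 9]
Step 1: mid = 1/2, f'(mid) = -3, new interval = [1/2, 9]
Step 2: mid = 19/4, f'(mid) = 79/2, new interval = [1/2, 19/4]
Step 3: mid = 21/8, f'(mid) = 73/4, new interval = [1/2, 21/8]
Step 4: mid = 25/16, f'(mid) = 61/8, new interval = [1/2, 25/16]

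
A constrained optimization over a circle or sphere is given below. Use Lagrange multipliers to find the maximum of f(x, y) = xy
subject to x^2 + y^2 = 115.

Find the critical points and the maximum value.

Lagrange conditions: y = 2*lambda*x and x = 2*lambda*y
If x = 0 then y = 0, violating the constraint, so x, y != 0.
Dividing: y/x = x/y => x^2 = y^2 => y = x or y = -x
Constraint: 2x^2 = 115 => x^2 = 115/2 => x = +/-sqrt(115/2)
Critical points: (sqrt(115/2), sqrt(115/2)), (-sqrt(115/2), -sqrt(115/2)), (sqrt(115/2), -sqrt(115/2)), (-sqrt(115/2), sqrt(115/2))
  y = x:  xy = x^2 = 115/2  at (sqrt(115/2), sqrt(115/2)) and (-sqrt(115/2), -sqrt(115/2))
  y = -x: xy = -x^2 = -115/2 at (sqrt(115/2), -sqrt(115/2)) and (-sqrt(115/2), sqrt(115/2))
Maximum xy = 115/2 at (sqrt(115/2), sqrt(115/2)) and (-sqrt(115/2), -sqrt(115/2))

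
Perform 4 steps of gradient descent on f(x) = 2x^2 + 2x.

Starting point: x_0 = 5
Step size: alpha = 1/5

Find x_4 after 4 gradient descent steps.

f(x) = 2x^2 + 2x, f'(x) = 4x + (2)
Step 1: f'(5) = 22, x_1 = 5 - 1/5 * 22 = 3/5
Step 2: f'(3/5) = 22/5, x_2 = 3/5 - 1/5 * 22/5 = -7/25
Step 3: f'(-7/25) = 22/25, x_3 = -7/25 - 1/5 * 22/25 = -57/125
Step 4: f'(-57/125) = 22/125, x_4 = -57/125 - 1/5 * 22/125 = -307/625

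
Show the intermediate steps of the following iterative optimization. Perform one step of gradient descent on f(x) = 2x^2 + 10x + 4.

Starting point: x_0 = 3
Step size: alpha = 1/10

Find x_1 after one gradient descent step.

f(x) = 2x^2 + 10x + 4
f'(x) = 4x + 10
f'(3) = 4*3 + (10) = 22
x_1 = x_0 - alpha * f'(x_0) = 3 - 1/10 * 22 = 4/5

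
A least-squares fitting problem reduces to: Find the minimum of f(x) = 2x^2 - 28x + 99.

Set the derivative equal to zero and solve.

f(x) = 2x^2 - 28x + 99
f'(x) = 4x + (-28) = 0
x = 28/4 = 7
f(7) = 1
Since f''(x) = 4 > 0, this is a minimum.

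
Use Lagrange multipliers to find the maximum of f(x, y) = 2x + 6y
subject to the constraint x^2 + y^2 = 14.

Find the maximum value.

Set up Lagrange conditions: grad f = lambda * grad g
  2 = 2*lambda*x
  6 = 2*lambda*y
From these: x/y = 2/6, so x = 2t, y = 6t for some t.
Substitute into constraint: (2t)^2 + (6t)^2 = 14
  t^2 * 40 = 14
  t = sqrt(14/40)
Maximum = 2*x + 6*y = (2^2 + 6^2)*t = 40 * sqrt(14/40) = sqrt(560)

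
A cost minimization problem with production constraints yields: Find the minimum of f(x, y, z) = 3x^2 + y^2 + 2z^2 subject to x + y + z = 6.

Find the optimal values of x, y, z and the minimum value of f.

Using Lagrange multipliers on f = 3x^2 + y^2 + 2z^2 with constraint x + y + z = 6:
Conditions: 2*3*x = lambda, 2*1*y = lambda, 2*2*z = lambda
So x = lambda/6, y = lambda/2, z = lambda/4
Substituting into constraint: lambda * (11/12) = 6
lambda = 72/11
x = 12/11, y = 36/11, z = 18/11
Minimum value = 216/11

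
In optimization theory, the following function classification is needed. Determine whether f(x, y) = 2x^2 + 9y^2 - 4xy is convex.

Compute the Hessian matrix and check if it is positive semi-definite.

f(x,y) = 2x^2 + 9y^2 - 4xy
Hessian H = [[4, -4], [-4, 18]]
trace(H) = 22, det(H) = 56
Eigenvalues: (22 +/- sqrt(260)) / 2 = 19.06, 2.938
Since both eigenvalues > 0, f is convex.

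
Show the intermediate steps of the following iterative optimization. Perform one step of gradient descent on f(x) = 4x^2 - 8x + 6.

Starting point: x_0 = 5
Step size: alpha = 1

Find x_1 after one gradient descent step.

f(x) = 4x^2 - 8x + 6
f'(x) = 8x - 8
f'(5) = 8*5 + (-8) = 32
x_1 = x_0 - alpha * f'(x_0) = 5 - 1 * 32 = -27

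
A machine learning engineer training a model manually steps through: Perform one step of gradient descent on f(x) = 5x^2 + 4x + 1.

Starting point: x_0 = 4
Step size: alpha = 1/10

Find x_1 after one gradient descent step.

f(x) = 5x^2 + 4x + 1
f'(x) = 10x + 4
f'(4) = 10*4 + (4) = 44
x_1 = x_0 - alpha * f'(x_0) = 4 - 1/10 * 44 = -2/5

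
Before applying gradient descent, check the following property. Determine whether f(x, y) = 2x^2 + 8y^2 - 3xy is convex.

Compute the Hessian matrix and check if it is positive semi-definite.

f(x,y) = 2x^2 + 8y^2 - 3xy
Hessian H = [[4, -3], [-3, 16]]
trace(H) = 20, det(H) = 55
Eigenvalues: (20 +/- sqrt(180)) / 2 = 16.71, 3.292
Since both eigenvalues > 0, f is convex.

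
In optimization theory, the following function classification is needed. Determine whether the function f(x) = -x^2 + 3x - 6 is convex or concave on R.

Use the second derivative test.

f(x) = -x^2 + 3x - 6
f'(x) = -2x + 3
f''(x) = -2
Since f''(x) = -2 < 0 for all x, f is concave on R.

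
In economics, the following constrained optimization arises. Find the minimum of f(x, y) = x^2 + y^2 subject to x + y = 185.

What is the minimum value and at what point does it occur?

Substitute y = 185 - x into f(x,y) = x^2 + y^2:
g(x) = x^2 + (185 - x)^2 = 2x^2 - 370x + 34225
g'(x) = 4x - 370 = 0  =>  x = 185/2
y = 185 - 185/2 = 185/2
Minimum value = (185/2)^2 + (185/2)^2 = 34225/2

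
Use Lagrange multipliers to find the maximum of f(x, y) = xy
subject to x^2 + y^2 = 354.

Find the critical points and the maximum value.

Lagrange conditions: y = 2*lambda*x and x = 2*lambda*y
If x = 0 then y = 0, violating the constraint, so x, y != 0.
Dividing: y/x = x/y => x^2 = y^2 => y = x or y = -x
Constraint: 2x^2 = 354 => x^2 = 177 => x = +/-sqrt(177)
Critical points: (sqrt(177), sqrt(177)), (-sqrt(177), -sqrt(177)), (sqrt(177), -sqrt(177)), (-sqrt(177), sqrt(177))
  y = x:  xy = x^2 = 177  at (sqrt(177), sqrt(177)) and (-sqrt(177), -sqrt(177))
  y = -x: xy = -x^2 = -177 at (sqrt(177), -sqrt(177)) and (-sqrt(177), sqrt(177))
Maximum xy = 177 at (sqrt(177), sqrt(177)) and (-sqrt(177), -sqrt(177))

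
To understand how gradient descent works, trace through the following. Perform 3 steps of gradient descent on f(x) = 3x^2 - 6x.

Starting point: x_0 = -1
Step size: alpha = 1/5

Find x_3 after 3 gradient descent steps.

f(x) = 3x^2 - 6x, f'(x) = 6x + (-6)
Step 1: f'(-1) = -12, x_1 = -1 - 1/5 * -12 = 7/5
Step 2: f'(7/5) = 12/5, x_2 = 7/5 - 1/5 * 12/5 = 23/25
Step 3: f'(23/25) = -12/25, x_3 = 23/25 - 1/5 * -12/25 = 127/125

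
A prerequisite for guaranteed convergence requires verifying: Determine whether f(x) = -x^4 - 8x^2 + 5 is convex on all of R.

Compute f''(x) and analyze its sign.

f(x) = -x^4 - 8x^2 + 5
f'(x) = -4x^3 + -16x
f''(x) = -12x^2 + -16
f''(x) = -12x^2 + -16 <= -16 < 0 for all x
Therefore, f is concave on R.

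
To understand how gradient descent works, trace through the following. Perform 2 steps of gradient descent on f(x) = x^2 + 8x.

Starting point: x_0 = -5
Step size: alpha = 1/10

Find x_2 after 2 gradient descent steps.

f(x) = x^2 + 8x, f'(x) = 2x + (8)
Step 1: f'(-5) = -2, x_1 = -5 - 1/10 * -2 = -24/5
Step 2: f'(-24/5) = -8/5, x_2 = -24/5 - 1/10 * -8/5 = -116/25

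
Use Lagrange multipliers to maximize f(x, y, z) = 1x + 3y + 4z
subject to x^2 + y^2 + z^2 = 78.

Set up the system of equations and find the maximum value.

Lagrange conditions: 1 = 2*lambda*x, 3 = 2*lambda*y, 4 = 2*lambda*z
So x:1 = y:3 = z:4, i.e. x = 1t, y = 3t, z = 4t
Constraint: t^2*(1^2 + 3^2 + 4^2) = 78
  t^2 * 26 = 78  =>  t = sqrt(3)
Maximum = 1*1t + 3*3t + 4*4t = 26*sqrt(3) = sqrt(2028)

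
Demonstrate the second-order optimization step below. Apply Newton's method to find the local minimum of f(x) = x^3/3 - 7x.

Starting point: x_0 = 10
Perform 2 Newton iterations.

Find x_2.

f(x) = x^3/3 - 7x
f'(x) = x^2 - 7, f''(x) = 2x
Newton update: x_{n+1} = x_n - (x_n^2 - 7)/(2*x_n)
Step 1: x_0 = 10, f'=93, f''=20, x_1 = 107/20
Step 2: x_1 = 107/20, f'=8649/400, f''=107/10, x_2 = 14249/4280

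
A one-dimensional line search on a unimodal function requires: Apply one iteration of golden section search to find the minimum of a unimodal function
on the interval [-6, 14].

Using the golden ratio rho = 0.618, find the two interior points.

Golden section search on [-6, 14].
Golden ratio rho = 0.618 (approx).
Interior points:
  x_1 = -6 + (1-0.618)*20 = 1.6400
  x_2 = -6 + 0.618*20 = 6.3600
Compare f(x_1) and f(x_2) to determine which subinterval to keep.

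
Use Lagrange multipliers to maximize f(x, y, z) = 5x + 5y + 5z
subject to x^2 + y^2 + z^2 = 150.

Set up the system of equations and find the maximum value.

Lagrange conditions: 5 = 2*lambda*x, 5 = 2*lambda*y, 5 = 2*lambda*z
So x:5 = y:5 = z:5, i.e. x = 5t, y = 5t, z = 5t
Constraint: t^2*(5^2 + 5^2 + 5^2) = 150
  t^2 * 75 = 150  =>  t = sqrt(2)
Maximum = 5*5t + 5*5t + 5*5t = 75*sqrt(2) = sqrt(11250)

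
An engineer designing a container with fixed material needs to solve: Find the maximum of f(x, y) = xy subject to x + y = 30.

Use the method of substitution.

Substitute y = 30 - x into f(x,y) = xy:
g(x) = x(30 - x) = 30x - x^2
g'(x) = 30 - 2x = 0  =>  x = 15
y = 30 - 15 = 15
Maximum value = 15 * 15 = 225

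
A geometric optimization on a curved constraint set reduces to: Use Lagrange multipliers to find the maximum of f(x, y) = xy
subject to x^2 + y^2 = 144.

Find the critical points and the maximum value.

Lagrange conditions: y = 2*lambda*x and x = 2*lambda*y
If x = 0 then y = 0, violating the constraint, so x, y != 0.
Dividing: y/x = x/y => x^2 = y^2 => y = x or y = -x
Constraint: 2x^2 = 144 => x^2 = 72 => x = +/-sqrt(72)
Critical points: (sqrt(72), sqrt(72)), (-sqrt(72), -sqrt(72)), (sqrt(72), -sqrt(72)), (-sqrt(72), sqrt(72))
  y = x:  xy = x^2 = 72  at (sqrt(72), sqrt(72)) and (-sqrt(72), -sqrt(72))
  y = -x: xy = -x^2 = -72 at (sqrt(72), -sqrt(72)) and (-sqrt(72), sqrt(72))
Maximum xy = 72 at (sqrt(72), sqrt(72)) and (-sqrt(72), -sqrt(72))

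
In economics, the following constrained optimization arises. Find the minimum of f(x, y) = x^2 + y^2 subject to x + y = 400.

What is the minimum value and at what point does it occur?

Substitute y = 400 - x into f(x,y) = x^2 + y^2:
g(x) = x^2 + (400 - x)^2 = 2x^2 - 800x + 160000
g'(x) = 4x - 800 = 0  =>  x = 200
y = 400 - 200 = 200
Minimum value = 200^2 + 200^2 = 80000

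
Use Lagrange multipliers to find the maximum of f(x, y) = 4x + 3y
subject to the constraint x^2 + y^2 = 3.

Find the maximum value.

Set up Lagrange conditions: grad f = lambda * grad g
  4 = 2*lambda*x
  3 = 2*lambda*y
From these: x/y = 4/3, so x = 4t, y = 3t for some t.
Substitute into constraint: (4t)^2 + (3t)^2 = 3
  t^2 * 25 = 3
  t = sqrt(3/25)
Maximum = 4*x + 3*y = (4^2 + 3^2)*t = 25 * sqrt(3/25) = sqrt(75)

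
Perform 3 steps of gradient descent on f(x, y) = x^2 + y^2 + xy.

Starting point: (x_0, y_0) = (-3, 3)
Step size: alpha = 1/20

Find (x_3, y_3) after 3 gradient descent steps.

f(x,y) = x^2 + y^2 + xy
grad_x = 2x + 1y, grad_y = 2y + 1x
Step 1: grad = (-3, 3), (-57/20, 57/20)
Step 2: grad = (-57/20, 57/20), (-1083/400, 1083/400)
Step 3: grad = (-1083/400, 1083/400), (-20577/8000, 20577/8000)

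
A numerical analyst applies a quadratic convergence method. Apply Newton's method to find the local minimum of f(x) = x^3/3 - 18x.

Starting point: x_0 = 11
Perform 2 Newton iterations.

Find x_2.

f(x) = x^3/3 - 18x
f'(x) = x^2 - 18, f''(x) = 2x
Newton update: x_{n+1} = x_n - (x_n^2 - 18)/(2*x_n)
Step 1: x_0 = 11, f'=103, f''=22, x_1 = 139/22
Step 2: x_1 = 139/22, f'=10609/484, f''=139/11, x_2 = 28033/6116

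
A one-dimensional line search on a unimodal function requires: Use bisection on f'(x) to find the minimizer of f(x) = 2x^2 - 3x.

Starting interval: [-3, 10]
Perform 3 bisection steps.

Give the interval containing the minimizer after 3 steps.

Finding critical point of f(x) = 2x^2 - 3x using bisection on f'(x) = 4x + -3.
f'(x) = 0 when x = 3/4.
Starting interval: [-3, 10]
Step 1: mid = 7/2, f'(mid) = 11, new interval = [-3, 7/2]
Step 2: mid = 1/4, f'(mid) = -2, new interval = [1/4, 7/2]
Step 3: mid = 15/8, f'(mid) = 9/2, new interval = [1/4, 15/8]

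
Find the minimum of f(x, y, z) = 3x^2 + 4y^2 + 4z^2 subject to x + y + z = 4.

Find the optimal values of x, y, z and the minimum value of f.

Using Lagrange multipliers on f = 3x^2 + 4y^2 + 4z^2 with constraint x + y + z = 4:
Conditions: 2*3*x = lambda, 2*4*y = lambda, 2*4*z = lambda
So x = lambda/6, y = lambda/8, z = lambda/8
Substituting into constraint: lambda * (5/12) = 4
lambda = 48/5
x = 8/5, y = 6/5, z = 6/5
Minimum value = 96/5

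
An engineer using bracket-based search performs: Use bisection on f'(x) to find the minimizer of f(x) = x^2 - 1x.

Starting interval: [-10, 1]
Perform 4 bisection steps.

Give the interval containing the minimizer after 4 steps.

Finding critical point of f(x) = x^2 - 1x using bisection on f'(x) = 2x + -1.
f'(x) = 0 when x = 1/2.
Starting interval: [-10, 1]
Step 1: mid = -9/2, f'(mid) = -10, new interval = [-9/2, 1]
Step 2: mid = -7/4, f'(mid) = -9/2, new interval = [-7/4, 1]
Step 3: mid = -3/8, f'(mid) = -7/4, new interval = [-3/8, 1]
Step 4: mid = 5/16, f'(mid) = -3/8, new interval = [5/16, 1]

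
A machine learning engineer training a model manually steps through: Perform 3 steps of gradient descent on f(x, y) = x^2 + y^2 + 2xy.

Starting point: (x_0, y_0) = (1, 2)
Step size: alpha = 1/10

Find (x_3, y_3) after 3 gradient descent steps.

f(x,y) = x^2 + y^2 + 2xy
grad_x = 2x + 2y, grad_y = 2y + 2x
Step 1: grad = (6, 6), (2/5, 7/5)
Step 2: grad = (18/5, 18/5), (1/25, 26/25)
Step 3: grad = (54/25, 54/25), (-22/125, 103/125)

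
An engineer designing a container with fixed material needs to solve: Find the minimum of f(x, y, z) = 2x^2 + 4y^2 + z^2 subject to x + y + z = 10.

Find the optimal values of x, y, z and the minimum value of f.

Using Lagrange multipliers on f = 2x^2 + 4y^2 + z^2 with constraint x + y + z = 10:
Conditions: 2*2*x = lambda, 2*4*y = lambda, 2*1*z = lambda
So x = lambda/4, y = lambda/8, z = lambda/2
Substituting into constraint: lambda * (7/8) = 10
lambda = 80/7
x = 20/7, y = 10/7, z = 40/7
Minimum value = 400/7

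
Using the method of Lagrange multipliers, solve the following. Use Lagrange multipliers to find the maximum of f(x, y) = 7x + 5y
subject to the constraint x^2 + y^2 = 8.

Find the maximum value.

Set up Lagrange conditions: grad f = lambda * grad g
  7 = 2*lambda*x
  5 = 2*lambda*y
From these: x/y = 7/5, so x = 7t, y = 5t for some t.
Substitute into constraint: (7t)^2 + (5t)^2 = 8
  t^2 * 74 = 8
  t = sqrt(8/74)
Maximum = 7*x + 5*y = (7^2 + 5^2)*t = 74 * sqrt(8/74) = sqrt(592)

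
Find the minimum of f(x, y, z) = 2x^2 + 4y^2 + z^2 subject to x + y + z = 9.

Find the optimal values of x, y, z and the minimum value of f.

Using Lagrange multipliers on f = 2x^2 + 4y^2 + z^2 with constraint x + y + z = 9:
Conditions: 2*2*x = lambda, 2*4*y = lambda, 2*1*z = lambda
So x = lambda/4, y = lambda/8, z = lambda/2
Substituting into constraint: lambda * (7/8) = 9
lambda = 72/7
x = 18/7, y = 9/7, z = 36/7
Minimum value = 324/7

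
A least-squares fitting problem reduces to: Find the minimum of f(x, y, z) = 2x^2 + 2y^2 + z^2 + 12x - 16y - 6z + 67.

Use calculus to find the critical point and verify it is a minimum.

f(x,y,z) = 2x^2 + 2y^2 + z^2 + 12x - 16y - 6z + 67
df/dx = 4x + (12) = 0 => x = -3
df/dy = 4y + (-16) = 0 => y = 4
df/dz = 2z + (-6) = 0 => z = 3
f(-3,4,3) = 2*(-3)^2 + 2*(4)^2 + 1*(3)^2 + 12*(-3) + -16*(4) + -6*(3) + 67 = 8
Hessian is diagonal with entries 4, 4, 2 > 0, confirmed minimum.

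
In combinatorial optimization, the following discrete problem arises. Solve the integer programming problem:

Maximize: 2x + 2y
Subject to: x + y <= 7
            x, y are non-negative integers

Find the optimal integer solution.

Objective: 2x + 2y, constraint: x + y <= 7
Coefficient of x is 2 >= coefficient of y is 2, so allocate the entire budget to x.
Optimal: x = 7, y = 0, value = 14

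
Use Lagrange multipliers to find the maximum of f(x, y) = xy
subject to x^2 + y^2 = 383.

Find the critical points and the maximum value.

Lagrange conditions: y = 2*lambda*x and x = 2*lambda*y
If x = 0 then y = 0, violating the constraint, so x, y != 0.
Dividing: y/x = x/y => x^2 = y^2 => y = x or y = -x
Constraint: 2x^2 = 383 => x^2 = 383/2 => x = +/-sqrt(383/2)
Critical points: (sqrt(383/2), sqrt(383/2)), (-sqrt(383/2), -sqrt(383/2)), (sqrt(383/2), -sqrt(383/2)), (-sqrt(383/2), sqrt(383/2))
  y = x:  xy = x^2 = 383/2  at (sqrt(383/2), sqrt(383/2)) and (-sqrt(383/2), -sqrt(383/2))
  y = -x: xy = -x^2 = -383/2 at (sqrt(383/2), -sqrt(383/2)) and (-sqrt(383/2), sqrt(383/2))
Maximum xy = 383/2 at (sqrt(383/2), sqrt(383/2)) and (-sqrt(383/2), -sqrt(383/2))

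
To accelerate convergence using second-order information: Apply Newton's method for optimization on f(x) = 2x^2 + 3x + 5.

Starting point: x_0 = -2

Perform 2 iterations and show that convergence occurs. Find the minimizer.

f(x) = 2x^2 + 3x + 5, f'(x) = 4x + (3), f''(x) = 4
Step 1: f'(-2) = -5, x_1 = -2 - -5/4 = -3/4
Step 2: f'(-3/4) = 0, x_2 = -3/4 (converged)
Newton's method converges in 1 step for quadratics.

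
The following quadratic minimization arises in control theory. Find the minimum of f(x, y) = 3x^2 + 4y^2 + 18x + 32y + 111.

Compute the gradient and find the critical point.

f(x,y) = 3x^2 + 4y^2 + 18x + 32y + 111
df/dx = 6x + (18) = 0  =>  x = -3
df/dy = 8y + (32) = 0  =>  y = -4
f(-3, -4) = 3*(-3)^2 + 4*(-4)^2 + 18*(-3) + 32*(-4) + 111 = 20
Hessian is diagonal with entries 6, 8 > 0, so this is a minimum.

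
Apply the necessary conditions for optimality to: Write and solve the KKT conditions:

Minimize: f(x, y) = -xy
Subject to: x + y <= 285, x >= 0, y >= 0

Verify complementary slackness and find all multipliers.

Problem: min -xy s.t. x + y <= 285 (multiplier lambda), x >= 0 (mu_x), y >= 0 (mu_y)
KKT stationarity: -y + lambda - mu_x = 0, -x + lambda - mu_y = 0, with lambda, mu_x, mu_y >= 0
Complementary slackness: lambda*(x + y - 285) = 0, mu_x*x = 0, mu_y*y = 0
If lambda = 0: y = -mu_x <= 0 and x = -mu_y <= 0 force x = y = 0 with f = 0; but x = y = 285/2 is feasible with f = -81225/4 < 0, so this is not the minimum. Hence lambda > 0 and x + y = 285.
Try x > 0, y > 0 (so mu_x = mu_y = 0): y = lambda, x = lambda => x = y = lambda
x + y = 285 => 2*lambda = 285 => lambda = 285/2
x* = y* = 285/2 > 0, consistent with mu_x = mu_y = 0.
(Any feasible point with x = 0 or y = 0 has f = 0 > -81225/4, so the minimum is not on those boundaries.)
min(-xy) = -81225/4 (i.e. max xy = 81225/4)
Multipliers: lambda = 285/2, mu_x = 0, mu_y = 0
Complementary slackness: lambda*(x + y - 285) = 285/2*(285/2 + 285/2 - 285) = 0, mu_x*x = 0*285/2 = 0, mu_y*y = 0*285/2 = 0. Satisfied.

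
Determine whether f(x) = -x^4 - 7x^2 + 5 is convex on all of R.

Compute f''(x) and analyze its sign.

f(x) = -x^4 - 7x^2 + 5
f'(x) = -4x^3 + -14x
f''(x) = -12x^2 + -14
f''(x) = -12x^2 + -14 <= -14 < 0 for all x
Therefore, f is concave on R.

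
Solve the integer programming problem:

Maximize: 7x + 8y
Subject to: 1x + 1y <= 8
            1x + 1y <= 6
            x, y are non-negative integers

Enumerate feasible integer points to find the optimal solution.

Constraint 1: 1x + 1y <= 8
Constraint 2: 1x + 1y <= 6
Feasible x range (need y >= 0): 0 <= x <= min(8/1, 6/1) => x in {0, ..., 6}.
Enumerate feasible integer points row by row (the coefficient of y is 8 > 0, so for each x the largest feasible y gives the best value):
  x = 0: y <= min((8 - 1*0)/1, (6 - 1*0)/1) => y in {0, ..., 6}; best 7*0 + 8*6 = 48
  x = 1: y <= min((8 - 1*1)/1, (6 - 1*1)/1) => y in {0, ..., 5}; best 7*1 + 8*5 = 47
  x = 2: y <= min((8 - 1*2)/1, (6 - 1*2)/1) => y in {0, ..., 4}; best 7*2 + 8*4 = 46
  x = 3: y <= min((8 - 1*3)/1, (6 - 1*3)/1) => y in {0, ..., 3}; best 7*3 + 8*3 = 45
  x = 4: y <= min((8 - 1*4)/1, (6 - 1*4)/1) => y in {0, ..., 2}; best 7*4 + 8*2 = 44
  x = 5: y <= min((8 - 1*5)/1, (6 - 1*5)/1) => y in {0, ..., 1}; best 7*5 + 8*1 = 43
  x = 6: y <= min((8 - 1*6)/1, (6 - 1*6)/1) => y in {0}; best 7*6 + 8*0 = 42
The maximum 7x + 8y = 48 is achieved at x = 0, y = 6.
Check: 1*0 + 1*6 = 6 <= 8 and 1*0 + 1*6 = 6 <= 6.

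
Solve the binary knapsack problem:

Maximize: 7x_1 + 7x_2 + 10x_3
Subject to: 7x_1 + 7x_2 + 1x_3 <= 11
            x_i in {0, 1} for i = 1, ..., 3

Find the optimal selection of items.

Items: item 1 (v=7, w=7), item 2 (v=7, w=7), item 3 (v=10, w=1)
Capacity: 11
Checking all 8 subsets (w = total weight, v = total value):
  {}: w = 0, v = 0
  {1}: w = 7, v = 7
  {2}: w = 7, v = 7
  {3}: w = 1, v = 10
  {1, 2}: w = 14 > 11, infeasible
  {1, 3}: w = 8, v = 17
  {2, 3}: w = 8, v = 17
  {1, 2, 3}: w = 15 > 11, infeasible
Best feasible subset: items [1, 3]
(The same value 17 is also attained by {2, 3}.)
Total weight: 8 <= 11, total value: 17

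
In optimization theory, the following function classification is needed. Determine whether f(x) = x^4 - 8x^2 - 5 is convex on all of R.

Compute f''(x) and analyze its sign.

f(x) = x^4 - 8x^2 - 5
f'(x) = 4x^3 + -16x
f''(x) = 12x^2 + -16
f''(0) = -16 < 0, so not convex near x = 0
Therefore, f is not globally convex on R.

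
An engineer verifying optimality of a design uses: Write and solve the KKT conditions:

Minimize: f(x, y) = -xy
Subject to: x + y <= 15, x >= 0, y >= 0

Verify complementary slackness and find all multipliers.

Problem: min -xy s.t. x + y <= 15 (multiplier lambda), x >= 0 (mu_x), y >= 0 (mu_y)
KKT stationarity: -y + lambda - mu_x = 0, -x + lambda - mu_y = 0, with lambda, mu_x, mu_y >= 0
Complementary slackness: lambda*(x + y - 15) = 0, mu_x*x = 0, mu_y*y = 0
If lambda = 0: y = -mu_x <= 0 and x = -mu_y <= 0 force x = y = 0 with f = 0; but x = y = 15/2 is feasible with f = -225/4 < 0, so this is not the minimum. Hence lambda > 0 and x + y = 15.
Try x > 0, y > 0 (so mu_x = mu_y = 0): y = lambda, x = lambda => x = y = lambda
x + y = 15 => 2*lambda = 15 => lambda = 15/2
x* = y* = 15/2 > 0, consistent with mu_x = mu_y = 0.
(Any feasible point with x = 0 or y = 0 has f = 0 > -225/4, so the minimum is not on those boundaries.)
min(-xy) = -225/4 (i.e. max xy = 225/4)
Multipliers: lambda = 15/2, mu_x = 0, mu_y = 0
Complementary slackness: lambda*(x + y - 15) = 15/2*(15/2 + 15/2 - 15) = 0, mu_x*x = 0*15/2 = 0, mu_y*y = 0*15/2 = 0. Satisfied.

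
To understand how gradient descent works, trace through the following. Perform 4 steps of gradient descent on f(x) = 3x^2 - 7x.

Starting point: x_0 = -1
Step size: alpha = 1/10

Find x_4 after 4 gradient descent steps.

f(x) = 3x^2 - 7x, f'(x) = 6x + (-7)
Step 1: f'(-1) = -13, x_1 = -1 - 1/10 * -13 = 3/10
Step 2: f'(3/10) = -26/5, x_2 = 3/10 - 1/10 * -26/5 = 41/50
Step 3: f'(41/50) = -52/25, x_3 = 41/50 - 1/10 * -52/25 = 257/250
Step 4: f'(257/250) = -104/125, x_4 = 257/250 - 1/10 * -104/125 = 1389/1250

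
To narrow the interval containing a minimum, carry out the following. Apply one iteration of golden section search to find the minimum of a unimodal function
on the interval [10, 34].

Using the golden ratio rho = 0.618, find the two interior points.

Golden section search on [10, 34].
Golden ratio rho = 0.618 (approx).
Interior points:
  x_1 = 10 + (1-0.618)*24 = 19.1680
  x_2 = 10 + 0.618*24 = 24.8320
Compare f(x_1) and f(x_2) to determine which subinterval to keep.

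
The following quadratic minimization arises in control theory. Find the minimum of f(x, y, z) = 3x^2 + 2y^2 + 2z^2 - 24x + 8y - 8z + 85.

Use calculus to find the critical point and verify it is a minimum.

f(x,y,z) = 3x^2 + 2y^2 + 2z^2 - 24x + 8y - 8z + 85
df/dx = 6x + (-24) = 0 => x = 4
df/dy = 4y + (8) = 0 => y = -2
df/dz = 4z + (-8) = 0 => z = 2
f(4,-2,2) = 3*(4)^2 + 2*(-2)^2 + 2*(2)^2 + -24*(4) + 8*(-2) + -8*(2) + 85 = 21
Hessian is diagonal with entries 6, 4, 4 > 0, confirmed minimum.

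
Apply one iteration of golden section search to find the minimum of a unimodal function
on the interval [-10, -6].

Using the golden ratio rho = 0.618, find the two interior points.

Golden section search on [-10, -6].
Golden ratio rho = 0.618 (approx).
Interior points:
  x_1 = -10 + (1-0.618)*4 = -8.4720
  x_2 = -10 + 0.618*4 = -7.5280
Compare f(x_1) and f(x_2) to determine which subinterval to keep.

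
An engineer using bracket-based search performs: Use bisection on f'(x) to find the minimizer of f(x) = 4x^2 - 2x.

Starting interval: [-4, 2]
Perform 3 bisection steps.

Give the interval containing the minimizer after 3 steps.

Finding critical point of f(x) = 4x^2 - 2x using bisection on f'(x) = 8x + -2.
f'(x) = 0 when x = 1/4.
Starting interval: [-4, 2]
Step 1: mid = -1, f'(mid) = -10, new interval = [-1, 2]
Step 2: mid = 1/2, f'(mid) = 2, new interval = [-1, 1/2]
Step 3: mid = -1/4, f'(mid) = -4, new interval = [-1/4, 1/2]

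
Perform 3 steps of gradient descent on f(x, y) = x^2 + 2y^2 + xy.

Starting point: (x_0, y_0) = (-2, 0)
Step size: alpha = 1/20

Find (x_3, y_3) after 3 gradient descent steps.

f(x,y) = x^2 + 2y^2 + xy
grad_x = 2x + 1y, grad_y = 4y + 1x
Step 1: grad = (-4, -2), (-9/5, 1/10)
Step 2: grad = (-7/2, -7/5), (-13/8, 17/100)
Step 3: grad = (-77/25, -189/200), (-1471/1000, 869/4000)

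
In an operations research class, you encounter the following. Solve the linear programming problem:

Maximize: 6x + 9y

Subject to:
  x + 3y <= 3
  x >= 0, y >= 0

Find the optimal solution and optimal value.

The feasible region has vertices at [(0, 0), (3, 0), (0, 1)].
Checking objective 6x + 9y at each vertex:
  (0, 0): 6*0 + 9*0 = 0
  (3, 0): 6*3 + 9*0 = 18
  (0, 1): 6*0 + 9*1 = 9
Maximum is 18 at (3, 0).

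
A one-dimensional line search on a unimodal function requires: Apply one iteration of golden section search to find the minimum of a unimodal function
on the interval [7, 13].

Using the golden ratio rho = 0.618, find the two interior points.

Golden section search on [7, 13].
Golden ratio rho = 0.618 (approx).
Interior points:
  x_1 = 7 + (1-0.618)*6 = 9.2920
  x_2 = 7 + 0.618*6 = 10.7080
Compare f(x_1) and f(x_2) to determine which subinterval to keep.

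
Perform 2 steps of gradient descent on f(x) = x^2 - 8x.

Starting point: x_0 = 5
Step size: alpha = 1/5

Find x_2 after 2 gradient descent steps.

f(x) = x^2 - 8x, f'(x) = 2x + (-8)
Step 1: f'(5) = 2, x_1 = 5 - 1/5 * 2 = 23/5
Step 2: f'(23/5) = 6/5, x_2 = 23/5 - 1/5 * 6/5 = 109/25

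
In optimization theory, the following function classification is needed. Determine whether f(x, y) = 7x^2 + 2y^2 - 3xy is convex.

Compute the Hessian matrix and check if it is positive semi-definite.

f(x,y) = 7x^2 + 2y^2 - 3xy
Hessian H = [[14, -3], [-3, 4]]
trace(H) = 18, det(H) = 47
Eigenvalues: (18 +/- sqrt(136)) / 2 = 14.83, 3.169
Since both eigenvalues > 0, f is convex.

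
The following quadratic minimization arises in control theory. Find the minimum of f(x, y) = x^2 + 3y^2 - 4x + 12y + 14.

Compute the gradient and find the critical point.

f(x,y) = x^2 + 3y^2 - 4x + 12y + 14
df/dx = 2x + (-4) = 0  =>  x = 2
df/dy = 6y + (12) = 0  =>  y = -2
f(2, -2) = 1*(2)^2 + 3*(-2)^2 + -4*(2) + 12*(-2) + 14 = -2
Hessian is diagonal with entries 2, 6 > 0, so this is a minimum.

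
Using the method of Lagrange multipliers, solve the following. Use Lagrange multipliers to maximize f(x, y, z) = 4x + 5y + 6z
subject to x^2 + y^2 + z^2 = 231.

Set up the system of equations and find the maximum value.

Lagrange conditions: 4 = 2*lambda*x, 5 = 2*lambda*y, 6 = 2*lambda*z
So x:4 = y:5 = z:6, i.e. x = 4t, y = 5t, z = 6t
Constraint: t^2*(4^2 + 5^2 + 6^2) = 231
  t^2 * 77 = 231  =>  t = sqrt(3)
Maximum = 4*4t + 5*5t + 6*6t = 77*sqrt(3) = sqrt(17787)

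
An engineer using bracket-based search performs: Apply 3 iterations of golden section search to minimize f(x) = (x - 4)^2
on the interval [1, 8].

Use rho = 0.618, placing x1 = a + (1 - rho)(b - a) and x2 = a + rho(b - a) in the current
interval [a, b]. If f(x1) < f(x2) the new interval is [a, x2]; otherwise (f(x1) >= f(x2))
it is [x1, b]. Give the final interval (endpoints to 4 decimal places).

Golden section search for min of f(x) = (x - 4)^2 on [1, 8].
Each step: x1 = a + (1 - rho)(b - a), x2 = a + rho(b - a); if f(x1) < f(x2) keep [a, x2], otherwise keep [x1, b].
Step 1: [1.0000, 8.0000], x1=3.6740 (f=0.1063), x2=5.3260 (f=1.7583); f(x1) < f(x2) => keep [1.0000, 5.3260]
Step 2: [1.0000, 5.3260], x1=2.6525 (f=1.8157), x2=3.6735 (f=0.1066); f(x1) > f(x2) => keep [2.6525, 5.3260]
Step 3: [2.6525, 5.3260], x1=3.6738 (f=0.1064), x2=4.3047 (f=0.0929); f(x1) > f(x2) => keep [3.6738, 5.3260]
Final interval: [3.6738, 5.3260]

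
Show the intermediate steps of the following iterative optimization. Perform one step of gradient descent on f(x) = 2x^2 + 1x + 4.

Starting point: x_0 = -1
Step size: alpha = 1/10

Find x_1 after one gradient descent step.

f(x) = 2x^2 + 1x + 4
f'(x) = 4x + 1
f'(-1) = 4*-1 + (1) = -3
x_1 = x_0 - alpha * f'(x_0) = -1 - 1/10 * -3 = -7/10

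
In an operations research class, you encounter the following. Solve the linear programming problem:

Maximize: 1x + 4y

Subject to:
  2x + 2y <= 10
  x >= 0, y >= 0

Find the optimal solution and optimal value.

The feasible region has vertices at [(0, 0), (5, 0), (0, 5)].
Checking objective 1x + 4y at each vertex:
  (0, 0): 1*0 + 4*0 = 0
  (5, 0): 1*5 + 4*0 = 5
  (0, 5): 1*0 + 4*5 = 20
Maximum is 20 at (0, 5).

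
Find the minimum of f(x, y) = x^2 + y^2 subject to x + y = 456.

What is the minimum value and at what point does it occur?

Substitute y = 456 - x into f(x,y) = x^2 + y^2:
g(x) = x^2 + (456 - x)^2 = 2x^2 - 912x + 207936
g'(x) = 4x - 912 = 0  =>  x = 228
y = 456 - 228 = 228
Minimum value = 228^2 + 228^2 = 103968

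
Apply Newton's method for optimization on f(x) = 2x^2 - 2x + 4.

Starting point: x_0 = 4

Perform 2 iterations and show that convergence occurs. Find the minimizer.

f(x) = 2x^2 - 2x + 4, f'(x) = 4x + (-2), f''(x) = 4
Step 1: f'(4) = 14, x_1 = 4 - 14/4 = 1/2
Step 2: f'(1/2) = 0, x_2 = 1/2 (converged)
Newton's method converges in 1 step for quadratics.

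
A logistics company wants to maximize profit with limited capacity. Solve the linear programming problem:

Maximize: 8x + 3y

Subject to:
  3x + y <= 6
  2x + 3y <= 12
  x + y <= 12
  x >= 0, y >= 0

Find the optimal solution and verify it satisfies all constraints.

Feasible vertices: (0, 0), (0, 4), (6/7, 24/7), (2, 0)
Objective 8x + 3y at each vertex:
  (0, 0): 0
  (0, 4): 12
  (6/7, 24/7): 120/7
  (2, 0): 16
Maximum is 120/7 at (6/7, 24/7).
Verify constraints at (x, y) = (6/7, 24/7):
  3*(6/7) + 1*(24/7) = 6 <= 6 (active)
  2*(6/7) + 3*(24/7) = 12 <= 12 (active)
  1*(6/7) + 1*(24/7) = 30/7 <= 12
  x = 6/7 >= 0, y = 24/7 >= 0. All constraints satisfied.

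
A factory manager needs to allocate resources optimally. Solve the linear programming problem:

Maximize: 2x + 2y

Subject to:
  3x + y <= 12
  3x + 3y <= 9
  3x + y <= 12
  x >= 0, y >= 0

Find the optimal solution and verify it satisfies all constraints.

Feasible vertices: (0, 0), (0, 3), (3, 0)
Objective 2x + 2y at each vertex:
  (0, 0): 0
  (0, 3): 6
  (3, 0): 6
Maximum is 6 at (0, 3).
Verify constraints at (x, y) = (0, 3):
  3*0 + 1*3 = 3 <= 12
  3*0 + 3*3 = 9 <= 9 (active)
  3*0 + 1*3 = 3 <= 12
  x = 0 >= 0, y = 3 >= 0. All constraints satisfied.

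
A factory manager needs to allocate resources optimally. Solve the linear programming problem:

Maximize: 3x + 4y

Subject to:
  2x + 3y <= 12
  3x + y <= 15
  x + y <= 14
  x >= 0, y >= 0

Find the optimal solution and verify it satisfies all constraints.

Feasible vertices: (0, 0), (0, 4), (33/7, 6/7), (5, 0)
Objective 3x + 4y at each vertex:
  (0, 0): 0
  (0, 4): 16
  (33/7, 6/7): 123/7
  (5, 0): 15
Maximum is 123/7 at (33/7, 6/7).
Verify constraints at (x, y) = (33/7, 6/7):
  2*(33/7) + 3*(6/7) = 12 <= 12 (active)
  3*(33/7) + 1*(6/7) = 15 <= 15 (active)
  1*(33/7) + 1*(6/7) = 39/7 <= 14
  x = 33/7 >= 0, y = 6/7 >= 0. All constraints satisfied.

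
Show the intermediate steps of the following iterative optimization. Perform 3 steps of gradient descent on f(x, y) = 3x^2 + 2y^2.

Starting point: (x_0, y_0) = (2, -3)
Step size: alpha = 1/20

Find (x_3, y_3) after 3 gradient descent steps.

f(x,y) = 3x^2 + 2y^2
grad_x = 6x + 0y, grad_y = 4y + 0x
Step 1: grad = (12, -12), (7/5, -12/5)
Step 2: grad = (42/5, -48/5), (49/50, -48/25)
Step 3: grad = (147/25, -192/25), (343/500, -192/125)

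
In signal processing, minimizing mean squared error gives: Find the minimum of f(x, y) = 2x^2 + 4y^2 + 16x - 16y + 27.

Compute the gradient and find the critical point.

f(x,y) = 2x^2 + 4y^2 + 16x - 16y + 27
df/dx = 4x + (16) = 0  =>  x = -4
df/dy = 8y + (-16) = 0  =>  y = 2
f(-4, 2) = 2*(-4)^2 + 4*(2)^2 + 16*(-4) + -16*(2) + 27 = -21
Hessian is diagonal with entries 4, 8 > 0, so this is a minimum.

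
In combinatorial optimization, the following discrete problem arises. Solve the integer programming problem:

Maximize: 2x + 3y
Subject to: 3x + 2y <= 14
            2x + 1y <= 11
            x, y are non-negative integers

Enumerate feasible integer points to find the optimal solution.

Constraint 1: 3x + 2y <= 14
Constraint 2: 2x + 1y <= 11
Feasible x range (need y >= 0): 0 <= x <= min(14/3, 11/2) => x in {0, ..., 4}.
Enumerate feasible integer points row by row (the coefficient of y is 3 > 0, so for each x the largest feasible y gives the best value):
  x = 0: y <= min((14 - 3*0)/2, (11 - 2*0)/1) => y in {0, ..., 7}; best 2*0 + 3*7 = 21
  x = 1: y <= min((14 - 3*1)/2, (11 - 2*1)/1) => y in {0, ..., 5}; best 2*1 + 3*5 = 17
  x = 2: y <= min((14 - 3*2)/2, (11 - 2*2)/1) => y in {0, ..., 4}; best 2*2 + 3*4 = 16
  x = 3: y <= min((14 - 3*3)/2, (11 - 2*3)/1) => y in {0, ..., 2}; best 2*3 + 3*2 = 12
  x = 4: y <= min((14 - 3*4)/2, (11 - 2*4)/1) => y in {0, ..., 1}; best 2*4 + 3*1 = 11
The maximum 2x + 3y = 21 is achieved at x = 0, y = 7.
Check: 3*0 + 2*7 = 14 <= 14 and 2*0 + 1*7 = 7 <= 11.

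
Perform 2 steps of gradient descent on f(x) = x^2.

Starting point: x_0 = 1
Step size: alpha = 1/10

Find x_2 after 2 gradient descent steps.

f(x) = x^2, f'(x) = 2x + (0)
Step 1: f'(1) = 2, x_1 = 1 - 1/10 * 2 = 4/5
Step 2: f'(4/5) = 8/5, x_2 = 4/5 - 1/10 * 8/5 = 16/25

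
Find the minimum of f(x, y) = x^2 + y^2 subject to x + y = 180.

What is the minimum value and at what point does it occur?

Substitute y = 180 - x into f(x,y) = x^2 + y^2:
g(x) = x^2 + (180 - x)^2 = 2x^2 - 360x + 32400
g'(x) = 4x - 360 = 0  =>  x = 90
y = 180 - 90 = 90
Minimum value = 90^2 + 90^2 = 16200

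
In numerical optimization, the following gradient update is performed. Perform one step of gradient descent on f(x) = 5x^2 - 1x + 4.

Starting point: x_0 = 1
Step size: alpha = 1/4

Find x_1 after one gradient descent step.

f(x) = 5x^2 - 1x + 4
f'(x) = 10x - 1
f'(1) = 10*1 + (-1) = 9
x_1 = x_0 - alpha * f'(x_0) = 1 - 1/4 * 9 = -5/4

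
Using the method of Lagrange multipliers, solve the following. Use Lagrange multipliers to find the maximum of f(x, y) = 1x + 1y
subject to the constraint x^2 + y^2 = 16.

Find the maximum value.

Set up Lagrange conditions: grad f = lambda * grad g
  1 = 2*lambda*x
  1 = 2*lambda*y
From these: x/y = 1/1, so x = 1t, y = 1t for some t.
Substitute into constraint: (1t)^2 + (1t)^2 = 16
  t^2 * 2 = 16
  t = sqrt(16/2)
Maximum = 1*x + 1*y = (1^2 + 1^2)*t = 2 * sqrt(16/2) = sqrt(32)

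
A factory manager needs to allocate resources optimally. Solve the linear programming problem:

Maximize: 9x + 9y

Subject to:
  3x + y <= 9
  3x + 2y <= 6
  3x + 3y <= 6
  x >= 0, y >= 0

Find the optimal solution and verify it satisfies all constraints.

Feasible vertices: (0, 0), (0, 2), (2, 0)
Objective 9x + 9y at each vertex:
  (0, 0): 0
  (0, 2): 18
  (2, 0): 18
Maximum is 18 at (0, 2).
Verify constraints at (x, y) = (0, 2):
  3*0 + 1*2 = 2 <= 9
  3*0 + 2*2 = 4 <= 6
  3*0 + 3*2 = 6 <= 6 (active)
  x = 0 >= 0, y = 2 >= 0. All constraints satisfied.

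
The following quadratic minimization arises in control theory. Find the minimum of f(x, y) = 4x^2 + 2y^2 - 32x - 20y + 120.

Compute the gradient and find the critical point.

f(x,y) = 4x^2 + 2y^2 - 32x - 20y + 120
df/dx = 8x + (-32) = 0  =>  x = 4
df/dy = 4y + (-20) = 0  =>  y = 5
f(4, 5) = 4*(4)^2 + 2*(5)^2 + -32*(4) + -20*(5) + 120 = 6
Hessian is diagonal with entries 8, 4 > 0, so this is a minimum.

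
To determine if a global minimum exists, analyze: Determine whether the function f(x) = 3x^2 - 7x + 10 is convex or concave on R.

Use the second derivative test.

f(x) = 3x^2 - 7x + 10
f'(x) = 6x - 7
f''(x) = 6
Since f''(x) = 6 > 0 for all x, f is convex on R.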